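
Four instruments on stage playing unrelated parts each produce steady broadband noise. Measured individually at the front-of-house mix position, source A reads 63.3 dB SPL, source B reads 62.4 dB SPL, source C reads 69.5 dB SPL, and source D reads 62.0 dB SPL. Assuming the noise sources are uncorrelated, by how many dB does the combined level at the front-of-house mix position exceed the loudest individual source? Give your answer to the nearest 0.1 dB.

Uncorrelated sources add in intensity (power), not in dB.
L_total = 10·log₁₀(10^(63.3/10) + 10^(62.4/10) + 10^(69.5/10) + 10^(62.0/10)) = 71.58 dB SPL.
Excess over the loudest (69.5 dB): 71.58 − 69.5 = 2.1 dB.

2.1 dB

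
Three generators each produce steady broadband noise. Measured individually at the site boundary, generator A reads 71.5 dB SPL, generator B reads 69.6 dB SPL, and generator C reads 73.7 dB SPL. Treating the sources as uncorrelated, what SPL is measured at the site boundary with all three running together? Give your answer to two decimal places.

76.69 dB SPL

Incoherent sources sum as intensities:
L_total = 10·log₁₀(10^(71.5/10) + 10^(69.6/10) + 10^(73.7/10)) = 10·log₁₀(46690000) = 76.69 dB SPL.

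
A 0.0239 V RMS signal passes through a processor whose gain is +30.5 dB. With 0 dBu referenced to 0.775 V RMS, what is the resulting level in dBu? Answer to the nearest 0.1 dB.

+0.3 dBu

Input level: 20·log₁₀(0.0239/0.775) = -30.22 dBu.
Output: -30.22 + 30.5 = +0.3 dBu.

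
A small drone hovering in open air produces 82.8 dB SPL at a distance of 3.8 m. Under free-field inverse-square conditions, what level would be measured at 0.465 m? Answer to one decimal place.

For a point source in a free field, ΔL = −20·log₁₀(d₂/d₁).
ΔL = −20·log₁₀(0.465/3.8) = 18.25 dB, so L₂ = 82.8 + (18.25) = 101.0 dB SPL.

101.0 dB SPL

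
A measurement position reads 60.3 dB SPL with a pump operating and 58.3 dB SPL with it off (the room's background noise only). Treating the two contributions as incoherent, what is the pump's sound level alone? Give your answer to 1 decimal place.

56.0 dB SPL

Subtract intensities: L_src = 10·log₁₀(10^(L_total/10) − 10^(L_bg/10)).
L_src = 10·log₁₀(10^(60.3/10) − 10^(58.3/10)) = 10·log₁₀(395400) = 56.0 dB SPL.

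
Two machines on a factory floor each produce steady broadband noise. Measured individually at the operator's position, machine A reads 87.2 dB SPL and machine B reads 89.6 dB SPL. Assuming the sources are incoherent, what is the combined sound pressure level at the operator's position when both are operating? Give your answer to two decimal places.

91.57 dB SPL

Add the sources as powers (linear), then convert back to dB:
L_total = 10·log₁₀(10^(87.2/10) + 10^(89.6/10)) = 10·log₁₀(1437000000) = 91.57 dB SPL.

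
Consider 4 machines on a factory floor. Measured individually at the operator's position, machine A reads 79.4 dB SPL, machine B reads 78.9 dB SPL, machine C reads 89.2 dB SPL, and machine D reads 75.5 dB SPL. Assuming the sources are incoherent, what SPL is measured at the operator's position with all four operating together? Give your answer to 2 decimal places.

Add the sources as powers (linear), then convert back to dB:
L_total = 10·log₁₀(10^(79.4/10) + 10^(78.9/10) + 10^(89.2/10) + 10^(75.5/10)) = 10·log₁₀(1032000000) = 90.14 dB SPL.

90.14 dB SPL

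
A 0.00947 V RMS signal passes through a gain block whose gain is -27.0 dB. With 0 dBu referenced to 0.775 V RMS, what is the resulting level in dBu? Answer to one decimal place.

-65.3 dBu

Input level: 20·log₁₀(0.00947/0.775) = -38.26 dBu.
Output: -38.26 − 27.0 = -65.3 dBu.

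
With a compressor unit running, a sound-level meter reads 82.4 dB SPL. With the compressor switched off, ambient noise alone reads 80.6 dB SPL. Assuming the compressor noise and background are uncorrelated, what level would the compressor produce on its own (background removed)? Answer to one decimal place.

77.7 dB SPL

Background correction is a power subtraction:
L_src = 10·log₁₀(10^(82.4/10) − 10^(80.6/10)) = 10·log₁₀(58960000) = 77.7 dB SPL.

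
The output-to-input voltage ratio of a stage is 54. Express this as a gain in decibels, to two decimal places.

34.65 dB

For a voltage ratio, dB = 20·log₁₀(V₂/V₁).
20·log₁₀(54) = 34.65 dB.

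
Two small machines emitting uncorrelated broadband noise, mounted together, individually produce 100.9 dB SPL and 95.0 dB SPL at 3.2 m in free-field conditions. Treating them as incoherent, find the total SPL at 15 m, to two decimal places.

88.47 dB SPL

Combined at 3.2 m: 10·log₁₀(10^(100.9/10)+10^(95.0/10)) = 101.893 dB SPL.
Then apply −20·log₁₀(15/3.2) = -13.419 dB → 88.47 dB SPL.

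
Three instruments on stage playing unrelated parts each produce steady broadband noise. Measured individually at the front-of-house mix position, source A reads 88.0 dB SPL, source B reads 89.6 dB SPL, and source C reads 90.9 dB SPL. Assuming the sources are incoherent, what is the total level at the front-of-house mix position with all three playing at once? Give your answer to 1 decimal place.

Add the sources as powers (linear), then convert back to dB:
L_total = 10·log₁₀(10^(88.0/10) + 10^(89.6/10) + 10^(90.9/10)) = 10·log₁₀(2773000000) = 94.4 dB SPL.

94.4 dB SPL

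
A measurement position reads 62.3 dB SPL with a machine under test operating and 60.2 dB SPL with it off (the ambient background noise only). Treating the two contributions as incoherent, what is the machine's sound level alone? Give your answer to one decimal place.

Remove the background by subtracting linear intensities:
L_src = 10·log₁₀(10^(62.3/10) − 10^(60.2/10)) = 10·log₁₀(651100) = 58.1 dB SPL.

58.1 dB SPL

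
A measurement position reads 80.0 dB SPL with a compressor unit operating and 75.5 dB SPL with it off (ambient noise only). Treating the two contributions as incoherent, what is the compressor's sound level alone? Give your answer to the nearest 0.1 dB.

78.1 dB SPL

Remove the background by subtracting linear intensities:
L_src = 10·log₁₀(10^(80.0/10) − 10^(75.5/10)) = 10·log₁₀(64520000) = 78.1 dB SPL.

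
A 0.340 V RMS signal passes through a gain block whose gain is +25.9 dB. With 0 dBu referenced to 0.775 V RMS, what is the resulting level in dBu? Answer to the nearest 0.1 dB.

Input level: 20·log₁₀(0.340/0.775) = -7.16 dBu.
Output: -7.16 + 25.9 = +18.7 dBu.

+18.7 dBu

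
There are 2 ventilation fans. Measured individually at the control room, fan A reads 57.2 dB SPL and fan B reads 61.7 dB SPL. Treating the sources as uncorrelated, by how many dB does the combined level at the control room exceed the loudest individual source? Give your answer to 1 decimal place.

1.3 dB

Uncorrelated sources add in intensity (power), not in dB.
L_total = 10·log₁₀(10^(57.2/10) + 10^(61.7/10)) = 63.02 dB SPL.
Excess over the loudest (61.7 dB): 63.02 − 61.7 = 1.3 dB.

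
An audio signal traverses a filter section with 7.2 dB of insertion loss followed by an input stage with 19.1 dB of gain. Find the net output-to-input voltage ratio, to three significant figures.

3.94

Net gain = (−7.2) + 19.1 = 11.9 dB.
Voltage ratio = 10^(11.9/20) = 3.94.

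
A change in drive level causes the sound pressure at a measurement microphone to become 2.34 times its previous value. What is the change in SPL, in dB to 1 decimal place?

7.4 dB

SPL change from a pressure ratio uses the 20·log₁₀ form:
20·log₁₀(2.34) = 7.4 dB.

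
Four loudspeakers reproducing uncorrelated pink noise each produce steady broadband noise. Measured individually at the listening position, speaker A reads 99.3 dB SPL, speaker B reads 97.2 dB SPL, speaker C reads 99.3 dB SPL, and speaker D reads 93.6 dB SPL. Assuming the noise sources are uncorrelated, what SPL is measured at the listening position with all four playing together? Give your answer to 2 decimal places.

Add the sources as powers (linear), then convert back to dB:
L_total = 10·log₁₀(10^(99.3/10) + 10^(97.2/10) + 10^(99.3/10) + 10^(93.6/10)) = 10·log₁₀(24562000000) = 103.90 dB SPL.

103.90 dB SPL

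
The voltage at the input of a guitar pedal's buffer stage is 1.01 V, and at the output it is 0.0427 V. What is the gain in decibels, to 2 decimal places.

-27.48 dB

For a voltage ratio, dB = 20·log₁₀(V₂/V₁).
20·log₁₀(0.0427/1.01) = 20·log₁₀(0.04228) = -27.48 dB.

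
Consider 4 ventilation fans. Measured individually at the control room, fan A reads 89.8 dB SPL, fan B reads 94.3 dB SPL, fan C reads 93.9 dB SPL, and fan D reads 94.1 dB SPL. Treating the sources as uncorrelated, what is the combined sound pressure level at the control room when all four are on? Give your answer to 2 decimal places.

Incoherent sources sum as intensities:
L_total = 10·log₁₀(10^(89.8/10) + 10^(94.3/10) + 10^(93.9/10) + 10^(94.1/10)) = 10·log₁₀(8672000000) = 99.38 dB SPL.

99.38 dB SPL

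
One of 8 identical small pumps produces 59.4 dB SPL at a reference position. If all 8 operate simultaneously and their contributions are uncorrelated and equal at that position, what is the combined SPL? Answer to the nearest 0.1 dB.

8 equal incoherent sources raise the level by 10·log₁₀(8) = 9.03 dB.
L_total = 59.4 + 9.03 = 68.4 dB SPL.

68.4 dB SPL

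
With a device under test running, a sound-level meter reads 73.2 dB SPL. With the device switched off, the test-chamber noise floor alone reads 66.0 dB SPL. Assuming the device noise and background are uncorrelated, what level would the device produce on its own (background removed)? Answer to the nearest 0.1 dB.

72.3 dB SPL

Background correction is a power subtraction:
L_src = 10·log₁₀(10^(73.2/10) − 10^(66.0/10)) = 10·log₁₀(16910000) = 72.3 dB SPL.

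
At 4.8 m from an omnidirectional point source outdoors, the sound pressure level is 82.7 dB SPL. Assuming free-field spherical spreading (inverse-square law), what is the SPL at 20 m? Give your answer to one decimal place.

Inverse-square spreading gives ΔL = −20·log₁₀(d₂/d₁).
ΔL = −20·log₁₀(20/4.8) = -12.40 dB, so L₂ = 82.7 + (-12.40) = 70.3 dB SPL.

70.3 dB SPL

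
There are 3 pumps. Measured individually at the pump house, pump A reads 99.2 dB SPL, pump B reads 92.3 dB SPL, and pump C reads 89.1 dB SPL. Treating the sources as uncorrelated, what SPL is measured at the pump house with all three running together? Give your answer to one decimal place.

100.3 dB SPL

Add the sources as powers (linear), then convert back to dB:
L_total = 10·log₁₀(10^(99.2/10) + 10^(92.3/10) + 10^(89.1/10)) = 10·log₁₀(10829000000) = 100.3 dB SPL.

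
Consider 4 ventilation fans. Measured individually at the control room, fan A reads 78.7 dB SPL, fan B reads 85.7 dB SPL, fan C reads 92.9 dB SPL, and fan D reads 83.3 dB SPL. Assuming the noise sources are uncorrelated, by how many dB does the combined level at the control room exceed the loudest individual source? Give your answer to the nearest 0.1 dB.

Uncorrelated sources add in intensity (power), not in dB.
L_total = 10·log₁₀(10^(78.7/10) + 10^(85.7/10) + 10^(92.9/10) + 10^(83.3/10)) = 94.17 dB SPL.
Excess over the loudest (92.9 dB): 94.17 − 92.9 = 1.3 dB.

1.3 dB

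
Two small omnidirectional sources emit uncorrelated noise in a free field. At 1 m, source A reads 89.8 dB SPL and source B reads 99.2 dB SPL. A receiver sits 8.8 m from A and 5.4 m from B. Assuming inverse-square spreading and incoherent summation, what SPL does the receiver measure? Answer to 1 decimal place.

At the listener: L_A = 89.8 − 20·log₁₀(8.8) = 70.91 dB; L_B = 99.2 − 20·log₁₀(5.4) = 84.55 dB.
Combined: 10·log₁₀(10^(70.91/10)+10^(84.55/10)) = 84.7 dB SPL.

84.7 dB SPL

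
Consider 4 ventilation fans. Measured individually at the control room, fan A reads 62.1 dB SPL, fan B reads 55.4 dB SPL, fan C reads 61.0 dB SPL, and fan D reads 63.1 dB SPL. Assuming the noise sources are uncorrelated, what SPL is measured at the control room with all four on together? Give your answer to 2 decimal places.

Add the sources as powers (linear), then convert back to dB:
L_total = 10·log₁₀(10^(62.1/10) + 10^(55.4/10) + 10^(61.0/10) + 10^(63.1/10)) = 10·log₁₀(5269000) = 67.22 dB SPL.

67.22 dB SPL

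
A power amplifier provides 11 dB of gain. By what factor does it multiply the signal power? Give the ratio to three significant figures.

12.6

Power ratio = 10^(dB/10).
10^(11/10) = 10^(1.100) = 12.6.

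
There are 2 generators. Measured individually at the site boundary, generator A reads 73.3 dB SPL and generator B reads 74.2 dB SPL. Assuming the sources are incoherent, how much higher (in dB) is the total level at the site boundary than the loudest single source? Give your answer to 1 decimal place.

2.6 dB

Uncorrelated sources add in intensity (power), not in dB.
L_total = 10·log₁₀(10^(73.3/10) + 10^(74.2/10)) = 76.78 dB SPL.
Excess over the loudest (74.2 dB): 76.78 − 74.2 = 2.6 dB.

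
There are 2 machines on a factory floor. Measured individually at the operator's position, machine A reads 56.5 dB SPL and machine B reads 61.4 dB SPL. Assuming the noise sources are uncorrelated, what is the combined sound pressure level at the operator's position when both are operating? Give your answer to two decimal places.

Uncorrelated sources add in intensity (power), not in dB.
L_total = 10·log₁₀(10^(56.5/10) + 10^(61.4/10)) = 10·log₁₀(1827000) = 62.62 dB SPL.

62.62 dB SPL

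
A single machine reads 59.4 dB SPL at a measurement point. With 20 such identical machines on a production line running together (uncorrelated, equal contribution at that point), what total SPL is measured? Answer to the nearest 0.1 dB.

72.4 dB SPL

20 equal incoherent sources raise the level by 10·log₁₀(20) = 13.01 dB.
L_total = 59.4 + 13.01 = 72.4 dB SPL.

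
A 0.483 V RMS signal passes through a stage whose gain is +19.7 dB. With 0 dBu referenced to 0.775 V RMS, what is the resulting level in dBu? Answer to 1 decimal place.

Input level: 20·log₁₀(0.483/0.775) = -4.11 dBu.
Output: -4.11 + 19.7 = +15.6 dBu.

+15.6 dBu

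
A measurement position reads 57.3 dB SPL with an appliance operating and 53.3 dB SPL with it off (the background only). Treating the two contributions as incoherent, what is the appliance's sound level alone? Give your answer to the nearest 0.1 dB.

55.1 dB SPL

Subtract intensities: L_src = 10·log₁₀(10^(L_total/10) − 10^(L_bg/10)).
L_src = 10·log₁₀(10^(57.3/10) − 10^(53.3/10)) = 10·log₁₀(323200) = 55.1 dB SPL.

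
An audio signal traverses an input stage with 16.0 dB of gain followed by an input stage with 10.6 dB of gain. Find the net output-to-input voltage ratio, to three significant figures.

21.4

Net gain = 16.0 + 10.6 = 26.6 dB.
Voltage ratio = 10^(26.6/20) = 21.4.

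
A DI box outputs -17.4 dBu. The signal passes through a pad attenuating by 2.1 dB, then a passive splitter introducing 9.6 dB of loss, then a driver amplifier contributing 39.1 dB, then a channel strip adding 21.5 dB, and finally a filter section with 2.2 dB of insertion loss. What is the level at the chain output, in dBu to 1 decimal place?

+29.3 dBu

Cascaded gains and losses add directly in dB.
-17.4 − 2.1 − 9.6 + 39.1 + 21.5 − 2.2 = +29.3 dBu.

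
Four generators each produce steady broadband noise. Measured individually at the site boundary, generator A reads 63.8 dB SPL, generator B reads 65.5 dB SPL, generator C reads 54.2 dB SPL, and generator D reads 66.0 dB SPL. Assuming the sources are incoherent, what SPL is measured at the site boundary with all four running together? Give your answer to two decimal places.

70.08 dB SPL

Uncorrelated sources add in intensity (power), not in dB.
L_total = 10·log₁₀(10^(63.8/10) + 10^(65.5/10) + 10^(54.2/10) + 10^(66.0/10)) = 10·log₁₀(10190000) = 70.08 dB SPL.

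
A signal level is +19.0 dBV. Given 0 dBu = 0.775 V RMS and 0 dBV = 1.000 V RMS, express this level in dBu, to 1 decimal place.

The offset between the scales is 20·log₁₀(0.775/1.000) = −2.214 dB.
So dBu = +19.0 + 2.214 = +21.2 dBu.

+21.2 dBu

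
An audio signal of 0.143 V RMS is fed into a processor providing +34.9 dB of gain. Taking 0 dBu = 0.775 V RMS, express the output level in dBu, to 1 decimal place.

Input level: 20·log₁₀(0.143/0.775) = -14.68 dBu.
Output: -14.68 + 34.9 = +20.2 dBu.

+20.2 dBu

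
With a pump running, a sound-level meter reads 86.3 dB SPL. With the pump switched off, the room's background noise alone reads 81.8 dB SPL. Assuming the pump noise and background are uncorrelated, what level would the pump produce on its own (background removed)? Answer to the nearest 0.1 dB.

84.4 dB SPL

Remove the background by subtracting linear intensities:
L_src = 10·log₁₀(10^(86.3/10) − 10^(81.8/10)) = 10·log₁₀(275200000) = 84.4 dB SPL.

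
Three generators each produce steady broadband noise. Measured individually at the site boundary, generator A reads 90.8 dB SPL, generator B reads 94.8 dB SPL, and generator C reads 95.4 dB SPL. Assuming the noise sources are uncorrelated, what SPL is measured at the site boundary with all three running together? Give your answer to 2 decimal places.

98.86 dB SPL

Add the sources as powers (linear), then convert back to dB:
L_total = 10·log₁₀(10^(90.8/10) + 10^(94.8/10) + 10^(95.4/10)) = 10·log₁₀(7690000000) = 98.86 dB SPL.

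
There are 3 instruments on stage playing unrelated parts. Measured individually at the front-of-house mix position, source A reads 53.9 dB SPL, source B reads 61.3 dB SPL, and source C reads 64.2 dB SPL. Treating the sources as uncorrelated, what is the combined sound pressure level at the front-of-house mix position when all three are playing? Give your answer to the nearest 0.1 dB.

Incoherent sources sum as intensities:
L_total = 10·log₁₀(10^(53.9/10) + 10^(61.3/10) + 10^(64.2/10)) = 10·log₁₀(4225000) = 66.3 dB SPL.

66.3 dB SPL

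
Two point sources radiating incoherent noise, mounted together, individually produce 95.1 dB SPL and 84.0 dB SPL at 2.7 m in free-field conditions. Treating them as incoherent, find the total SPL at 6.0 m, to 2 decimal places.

Combined at 2.7 m: 10·log₁₀(10^(95.1/10)+10^(84.0/10)) = 95.425 dB SPL.
Then apply −20·log₁₀(6.0/2.7) = -6.936 dB → 88.49 dB SPL.

88.49 dB SPL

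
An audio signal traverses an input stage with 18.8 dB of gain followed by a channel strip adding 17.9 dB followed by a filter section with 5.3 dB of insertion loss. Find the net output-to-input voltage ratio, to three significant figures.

Net gain = 18.8 + 17.9 + (−5.3) = 31.4 dB.
Voltage ratio = 10^(31.4/20) = 37.2.

37.2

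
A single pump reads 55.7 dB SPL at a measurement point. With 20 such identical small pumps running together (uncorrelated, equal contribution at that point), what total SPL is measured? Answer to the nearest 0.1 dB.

20 equal incoherent sources raise the level by 10·log₁₀(20) = 13.01 dB.
L_total = 55.7 + 13.01 = 68.7 dB SPL.

68.7 dB SPL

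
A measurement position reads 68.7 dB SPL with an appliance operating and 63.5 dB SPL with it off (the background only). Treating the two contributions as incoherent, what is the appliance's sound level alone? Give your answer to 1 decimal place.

67.1 dB SPL

Background correction is a power subtraction:
L_src = 10·log₁₀(10^(68.7/10) − 10^(63.5/10)) = 10·log₁₀(5174000) = 67.1 dB SPL.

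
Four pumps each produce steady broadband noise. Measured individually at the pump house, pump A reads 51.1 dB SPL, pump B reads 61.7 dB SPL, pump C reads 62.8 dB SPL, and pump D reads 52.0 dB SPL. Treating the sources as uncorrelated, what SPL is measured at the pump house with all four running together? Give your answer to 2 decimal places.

Incoherent sources sum as intensities:
L_total = 10·log₁₀(10^(51.1/10) + 10^(61.7/10) + 10^(62.8/10) + 10^(52.0/10)) = 10·log₁₀(3672000) = 65.65 dB SPL.

65.65 dB SPL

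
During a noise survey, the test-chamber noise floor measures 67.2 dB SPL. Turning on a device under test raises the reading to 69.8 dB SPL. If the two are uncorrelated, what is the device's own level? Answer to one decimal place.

66.3 dB SPL

Subtract intensities: L_src = 10·log₁₀(10^(L_total/10) − 10^(L_bg/10)).
L_src = 10·log₁₀(10^(69.8/10) − 10^(67.2/10)) = 10·log₁₀(4302000) = 66.3 dB SPL.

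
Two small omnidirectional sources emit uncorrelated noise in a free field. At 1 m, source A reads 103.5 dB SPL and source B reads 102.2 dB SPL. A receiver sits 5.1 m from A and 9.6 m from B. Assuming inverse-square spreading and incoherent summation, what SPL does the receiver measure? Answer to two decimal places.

At the listener: L_A = 103.5 − 20·log₁₀(5.1) = 89.349 dB; L_B = 102.2 − 20·log₁₀(9.6) = 82.555 dB.
Combined: 10·log₁₀(10^(89.349/10)+10^(82.555/10)) = 90.17 dB SPL.

90.17 dB SPL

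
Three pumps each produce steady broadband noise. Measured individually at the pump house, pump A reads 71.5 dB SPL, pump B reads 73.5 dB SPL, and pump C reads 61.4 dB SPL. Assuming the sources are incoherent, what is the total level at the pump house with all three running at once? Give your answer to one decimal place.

Add the sources as powers (linear), then convert back to dB:
L_total = 10·log₁₀(10^(71.5/10) + 10^(73.5/10) + 10^(61.4/10)) = 10·log₁₀(37890000) = 75.8 dB SPL.

75.8 dB SPL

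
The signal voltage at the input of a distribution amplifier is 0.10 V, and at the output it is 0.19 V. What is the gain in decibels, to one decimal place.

5.6 dB

Voltage is an amplitude quantity, so gain = 20·log₁₀(V_out/V_in).
20·log₁₀(0.19/0.10) = 20·log₁₀(1.900) = 5.6 dB.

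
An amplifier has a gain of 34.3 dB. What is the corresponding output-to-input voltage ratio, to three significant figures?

51.9

Voltage ratio = 10^(dB/20).
10^(34.3/20) = 10^(1.715) = 51.9.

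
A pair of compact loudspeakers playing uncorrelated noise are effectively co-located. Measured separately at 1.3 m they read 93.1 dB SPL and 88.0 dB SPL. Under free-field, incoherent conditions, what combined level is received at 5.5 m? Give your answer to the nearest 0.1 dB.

Combined at 1.3 m: 10·log₁₀(10^(93.1/10)+10^(88.0/10)) = 94.27 dB SPL.
Then apply −20·log₁₀(5.5/1.3) = -12.53 dB → 81.7 dB SPL.

81.7 dB SPL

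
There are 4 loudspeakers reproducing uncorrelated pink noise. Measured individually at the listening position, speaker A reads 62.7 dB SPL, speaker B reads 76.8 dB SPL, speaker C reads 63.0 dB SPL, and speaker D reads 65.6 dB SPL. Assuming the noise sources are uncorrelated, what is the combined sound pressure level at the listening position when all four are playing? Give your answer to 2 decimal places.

77.43 dB SPL

Incoherent sources sum as intensities:
L_total = 10·log₁₀(10^(62.7/10) + 10^(76.8/10) + 10^(63.0/10) + 10^(65.6/10)) = 10·log₁₀(55350000) = 77.43 dB SPL.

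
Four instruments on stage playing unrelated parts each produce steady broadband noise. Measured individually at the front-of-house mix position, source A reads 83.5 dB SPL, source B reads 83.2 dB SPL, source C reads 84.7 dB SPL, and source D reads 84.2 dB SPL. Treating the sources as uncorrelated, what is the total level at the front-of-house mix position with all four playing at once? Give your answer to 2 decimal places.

Incoherent sources sum as intensities:
L_total = 10·log₁₀(10^(83.5/10) + 10^(83.2/10) + 10^(84.7/10) + 10^(84.2/10)) = 10·log₁₀(990900000) = 89.96 dB SPL.

89.96 dB SPL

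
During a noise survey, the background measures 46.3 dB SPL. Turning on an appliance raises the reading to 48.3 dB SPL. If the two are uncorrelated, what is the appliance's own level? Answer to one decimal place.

Remove the background by subtracting linear intensities:
L_src = 10·log₁₀(10^(48.3/10) − 10^(46.3/10)) = 10·log₁₀(24950) = 44.0 dB SPL.

44.0 dB SPL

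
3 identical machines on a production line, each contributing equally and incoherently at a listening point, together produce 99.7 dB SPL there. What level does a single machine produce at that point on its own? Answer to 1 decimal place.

94.9 dB SPL

3 equal incoherent sources add 10·log₁₀(3) = 4.77 dB over one source.
L_one = 99.7 − 4.77 = 94.9 dB SPL.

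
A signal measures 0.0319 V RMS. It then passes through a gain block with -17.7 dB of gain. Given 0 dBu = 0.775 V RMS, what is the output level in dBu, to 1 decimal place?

-45.4 dBu

Input level: 20·log₁₀(0.0319/0.775) = -27.71 dBu.
Output: -27.71 − 17.7 = -45.4 dBu.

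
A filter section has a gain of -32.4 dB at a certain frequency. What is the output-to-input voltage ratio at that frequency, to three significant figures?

0.0240

Voltage ratio = 10^(dB/20).
10^(-32.4/20) = 10^(-1.620) = 0.0240.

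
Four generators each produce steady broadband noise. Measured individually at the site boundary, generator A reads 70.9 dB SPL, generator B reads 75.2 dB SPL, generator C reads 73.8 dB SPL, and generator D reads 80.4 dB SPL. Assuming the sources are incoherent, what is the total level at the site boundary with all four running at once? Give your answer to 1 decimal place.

Uncorrelated sources add in intensity (power), not in dB.
L_total = 10·log₁₀(10^(70.9/10) + 10^(75.2/10) + 10^(73.8/10) + 10^(80.4/10)) = 10·log₁₀(179100000) = 82.5 dB SPL.

82.5 dB SPL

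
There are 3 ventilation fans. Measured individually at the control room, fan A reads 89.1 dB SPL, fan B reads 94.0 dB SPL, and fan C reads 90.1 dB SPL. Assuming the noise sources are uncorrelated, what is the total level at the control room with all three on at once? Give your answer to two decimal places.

96.38 dB SPL

Uncorrelated sources add in intensity (power), not in dB.
L_total = 10·log₁₀(10^(89.1/10) + 10^(94.0/10) + 10^(90.1/10)) = 10·log₁₀(4348000000) = 96.38 dB SPL.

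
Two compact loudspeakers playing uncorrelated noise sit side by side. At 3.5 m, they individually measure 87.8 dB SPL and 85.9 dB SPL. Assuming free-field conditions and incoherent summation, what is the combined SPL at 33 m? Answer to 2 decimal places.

Combined at 3.5 m: 10·log₁₀(10^(87.8/10)+10^(85.9/10)) = 89.963 dB SPL.
Then apply −20·log₁₀(33/3.5) = -19.489 dB → 70.47 dB SPL.

70.47 dB SPL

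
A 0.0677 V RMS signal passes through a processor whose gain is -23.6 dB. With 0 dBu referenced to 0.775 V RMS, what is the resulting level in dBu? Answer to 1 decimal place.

Input level: 20·log₁₀(0.0677/0.775) = -21.17 dBu.
Output: -21.17 − 23.6 = -44.8 dBu.

-44.8 dBu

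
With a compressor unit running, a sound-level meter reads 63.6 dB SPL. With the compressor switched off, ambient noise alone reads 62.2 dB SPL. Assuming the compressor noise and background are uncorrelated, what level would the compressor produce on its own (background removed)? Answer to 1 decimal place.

Subtract intensities: L_src = 10·log₁₀(10^(L_total/10) − 10^(L_bg/10)).
L_src = 10·log₁₀(10^(63.6/10) − 10^(62.2/10)) = 10·log₁₀(631300) = 58.0 dB SPL.

58.0 dB SPL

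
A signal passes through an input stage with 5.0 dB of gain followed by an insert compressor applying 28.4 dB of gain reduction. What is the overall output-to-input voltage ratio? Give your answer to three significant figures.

0.0676

Net gain = 5.0 + (−28.4) = -23.4 dB.
Voltage ratio = 10^(-23.4/20) = 0.0676.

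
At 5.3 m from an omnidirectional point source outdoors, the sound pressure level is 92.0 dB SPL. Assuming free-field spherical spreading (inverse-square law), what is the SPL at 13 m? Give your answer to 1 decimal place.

For a point source in a free field, ΔL = −20·log₁₀(d₂/d₁).
ΔL = −20·log₁₀(13/5.3) = -7.79 dB, so L₂ = 92.0 + (-7.79) = 84.2 dB SPL.

84.2 dB SPL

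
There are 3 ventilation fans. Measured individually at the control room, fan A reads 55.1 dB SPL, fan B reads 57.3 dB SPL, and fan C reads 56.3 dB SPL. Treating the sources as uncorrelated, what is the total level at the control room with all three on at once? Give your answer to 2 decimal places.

61.10 dB SPL

Uncorrelated sources add in intensity (power), not in dB.
L_total = 10·log₁₀(10^(55.1/10) + 10^(57.3/10) + 10^(56.3/10)) = 10·log₁₀(1287000) = 61.10 dB SPL.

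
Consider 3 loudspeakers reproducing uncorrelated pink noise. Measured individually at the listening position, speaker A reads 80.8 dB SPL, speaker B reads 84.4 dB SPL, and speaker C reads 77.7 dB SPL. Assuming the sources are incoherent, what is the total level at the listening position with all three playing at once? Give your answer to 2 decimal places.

86.58 dB SPL

Uncorrelated sources add in intensity (power), not in dB.
L_total = 10·log₁₀(10^(80.8/10) + 10^(84.4/10) + 10^(77.7/10)) = 10·log₁₀(454500000) = 86.58 dB SPL.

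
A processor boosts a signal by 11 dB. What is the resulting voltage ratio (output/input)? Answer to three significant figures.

Voltage ratio = 10^(dB/20).
10^(11/20) = 10^(0.5500) = 3.55.

3.55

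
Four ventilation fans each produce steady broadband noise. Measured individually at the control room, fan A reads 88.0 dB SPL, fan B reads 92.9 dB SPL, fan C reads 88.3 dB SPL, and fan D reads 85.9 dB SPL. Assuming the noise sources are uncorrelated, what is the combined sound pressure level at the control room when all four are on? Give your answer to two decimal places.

Uncorrelated sources add in intensity (power), not in dB.
L_total = 10·log₁₀(10^(88.0/10) + 10^(92.9/10) + 10^(88.3/10) + 10^(85.9/10)) = 10·log₁₀(3646000000) = 95.62 dB SPL.

95.62 dB SPL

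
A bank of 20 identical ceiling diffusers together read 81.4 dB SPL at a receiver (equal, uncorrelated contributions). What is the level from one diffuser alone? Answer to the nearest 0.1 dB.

20 equal incoherent sources add 10·log₁₀(20) = 13.01 dB over one source.
L_one = 81.4 − 13.01 = 68.4 dB SPL.

68.4 dB SPL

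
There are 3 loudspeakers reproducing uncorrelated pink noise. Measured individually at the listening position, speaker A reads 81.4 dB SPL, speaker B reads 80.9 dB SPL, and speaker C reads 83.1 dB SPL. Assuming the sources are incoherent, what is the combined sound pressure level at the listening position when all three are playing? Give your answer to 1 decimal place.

86.7 dB SPL

Uncorrelated sources add in intensity (power), not in dB.
L_total = 10·log₁₀(10^(81.4/10) + 10^(80.9/10) + 10^(83.1/10)) = 10·log₁₀(465200000) = 86.7 dB SPL.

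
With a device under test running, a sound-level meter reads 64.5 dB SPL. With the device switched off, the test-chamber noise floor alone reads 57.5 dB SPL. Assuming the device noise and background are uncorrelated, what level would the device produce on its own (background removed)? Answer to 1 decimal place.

63.5 dB SPL

Remove the background by subtracting linear intensities:
L_src = 10·log₁₀(10^(64.5/10) − 10^(57.5/10)) = 10·log₁₀(2256000) = 63.5 dB SPL.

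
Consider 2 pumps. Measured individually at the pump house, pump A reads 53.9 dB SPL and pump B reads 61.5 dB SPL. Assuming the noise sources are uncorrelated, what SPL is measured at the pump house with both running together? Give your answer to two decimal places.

62.20 dB SPL

Incoherent sources sum as intensities:
L_total = 10·log₁₀(10^(53.9/10) + 10^(61.5/10)) = 10·log₁₀(1658000) = 62.20 dB SPL.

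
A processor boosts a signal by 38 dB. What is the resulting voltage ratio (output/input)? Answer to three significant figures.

79.4

Voltage ratio = 10^(dB/20).
10^(38/20) = 10^(1.900) = 79.4.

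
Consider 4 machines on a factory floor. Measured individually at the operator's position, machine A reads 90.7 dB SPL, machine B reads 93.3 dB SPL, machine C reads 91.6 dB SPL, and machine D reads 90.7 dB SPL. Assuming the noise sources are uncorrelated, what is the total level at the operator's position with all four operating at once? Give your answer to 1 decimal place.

97.7 dB SPL

Incoherent sources sum as intensities:
L_total = 10·log₁₀(10^(90.7/10) + 10^(93.3/10) + 10^(91.6/10) + 10^(90.7/10)) = 10·log₁₀(5933000000) = 97.7 dB SPL.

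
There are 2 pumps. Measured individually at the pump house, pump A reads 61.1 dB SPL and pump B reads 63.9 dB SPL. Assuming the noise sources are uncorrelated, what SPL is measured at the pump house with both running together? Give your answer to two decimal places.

65.73 dB SPL

Incoherent sources sum as intensities:
L_total = 10·log₁₀(10^(61.1/10) + 10^(63.9/10)) = 10·log₁₀(3743000) = 65.73 dB SPL.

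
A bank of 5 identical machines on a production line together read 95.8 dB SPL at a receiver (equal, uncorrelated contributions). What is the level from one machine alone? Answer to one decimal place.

88.8 dB SPL

5 equal incoherent sources add 10·log₁₀(5) = 6.99 dB over one source.
L_one = 95.8 − 6.99 = 88.8 dB SPL.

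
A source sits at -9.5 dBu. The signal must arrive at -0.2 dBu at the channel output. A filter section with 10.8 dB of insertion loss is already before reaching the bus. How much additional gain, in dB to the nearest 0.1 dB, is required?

20.1 dB

The required make-up gain is the shortfall in the dB sum.
G = -0.2 − (-9.5) + 10.8 = 20.1 dB.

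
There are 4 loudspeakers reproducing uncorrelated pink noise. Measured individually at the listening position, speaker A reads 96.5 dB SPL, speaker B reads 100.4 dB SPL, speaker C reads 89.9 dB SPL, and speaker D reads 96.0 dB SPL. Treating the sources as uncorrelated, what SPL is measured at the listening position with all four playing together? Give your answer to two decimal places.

Incoherent sources sum as intensities:
L_total = 10·log₁₀(10^(96.5/10) + 10^(100.4/10) + 10^(89.9/10) + 10^(96.0/10)) = 10·log₁₀(20390000000) = 103.09 dB SPL.

103.09 dB SPL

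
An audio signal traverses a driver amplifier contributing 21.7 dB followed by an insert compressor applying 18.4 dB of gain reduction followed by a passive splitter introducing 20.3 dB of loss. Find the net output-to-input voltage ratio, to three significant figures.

0.141

Net gain = 21.7 + (−18.4) + (−20.3) = -17.0 dB.
Voltage ratio = 10^(-17.0/20) = 0.141.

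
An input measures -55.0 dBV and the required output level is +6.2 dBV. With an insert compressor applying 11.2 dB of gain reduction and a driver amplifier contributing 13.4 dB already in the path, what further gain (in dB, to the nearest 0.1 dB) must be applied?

The required make-up gain is the shortfall in the dB sum.
G = +6.2 − (-55.0) + 11.2 − 13.4 = 59.0 dB.

59.0 dB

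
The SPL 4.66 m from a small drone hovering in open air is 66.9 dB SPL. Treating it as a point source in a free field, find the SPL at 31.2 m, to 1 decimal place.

Free-field point source: level drops by 20·log₁₀ of the distance ratio.
ΔL = −20·log₁₀(31.2/4.66) = -16.52 dB, so L₂ = 66.9 + (-16.52) = 50.4 dB SPL.

50.4 dB SPL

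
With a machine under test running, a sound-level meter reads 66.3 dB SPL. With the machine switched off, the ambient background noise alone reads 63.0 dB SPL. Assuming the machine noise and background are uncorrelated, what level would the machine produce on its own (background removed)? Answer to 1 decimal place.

63.6 dB SPL

Background correction is a power subtraction:
L_src = 10·log₁₀(10^(66.3/10) − 10^(63.0/10)) = 10·log₁₀(2271000) = 63.6 dB SPL.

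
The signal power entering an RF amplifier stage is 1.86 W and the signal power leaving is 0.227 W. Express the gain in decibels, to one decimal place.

-9.1 dB

For a power ratio, dB = 10·log₁₀(P₂/P₁).
10·log₁₀(0.227/1.86) = 10·log₁₀(0.1220) = -9.1 dB.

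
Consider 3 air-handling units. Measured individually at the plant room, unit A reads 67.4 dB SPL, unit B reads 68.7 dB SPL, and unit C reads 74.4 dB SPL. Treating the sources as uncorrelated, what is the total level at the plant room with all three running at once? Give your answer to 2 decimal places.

76.07 dB SPL

Incoherent sources sum as intensities:
L_total = 10·log₁₀(10^(67.4/10) + 10^(68.7/10) + 10^(74.4/10)) = 10·log₁₀(40450000) = 76.07 dB SPL.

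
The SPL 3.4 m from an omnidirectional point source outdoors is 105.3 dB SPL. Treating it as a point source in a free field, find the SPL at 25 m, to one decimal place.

88.0 dB SPL

Inverse-square spreading gives ΔL = −20·log₁₀(d₂/d₁).
ΔL = −20·log₁₀(25/3.4) = -17.33 dB, so L₂ = 105.3 + (-17.33) = 88.0 dB SPL.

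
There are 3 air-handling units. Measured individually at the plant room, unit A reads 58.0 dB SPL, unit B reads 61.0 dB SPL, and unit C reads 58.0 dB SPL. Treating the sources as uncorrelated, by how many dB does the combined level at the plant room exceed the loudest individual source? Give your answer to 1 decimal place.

Incoherent sources sum as intensities:
L_total = 10·log₁₀(10^(58.0/10) + 10^(61.0/10) + 10^(58.0/10)) = 64.02 dB SPL.
Excess over the loudest (61.0 dB): 64.02 − 61.0 = 3.0 dB.

3.0 dB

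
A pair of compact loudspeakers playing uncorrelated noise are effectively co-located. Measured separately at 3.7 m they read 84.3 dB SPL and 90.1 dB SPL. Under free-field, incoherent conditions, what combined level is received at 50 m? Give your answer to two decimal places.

68.50 dB SPL

Combined at 3.7 m: 10·log₁₀(10^(84.3/10)+10^(90.1/10)) = 91.114 dB SPL.
Then apply −20·log₁₀(50/3.7) = -22.615 dB → 68.50 dB SPL.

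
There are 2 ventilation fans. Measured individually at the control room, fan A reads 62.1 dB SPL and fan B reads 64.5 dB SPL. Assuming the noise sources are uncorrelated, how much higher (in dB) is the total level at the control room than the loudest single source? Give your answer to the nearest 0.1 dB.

2.0 dB

Incoherent sources sum as intensities:
L_total = 10·log₁₀(10^(62.1/10) + 10^(64.5/10)) = 66.47 dB SPL.
Excess over the loudest (64.5 dB): 66.47 − 64.5 = 2.0 dB.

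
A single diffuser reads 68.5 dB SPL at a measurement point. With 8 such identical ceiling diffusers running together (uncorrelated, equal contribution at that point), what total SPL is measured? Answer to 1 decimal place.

8 equal incoherent sources raise the level by 10·log₁₀(8) = 9.03 dB.
L_total = 68.5 + 9.03 = 77.5 dB SPL.

77.5 dB SPL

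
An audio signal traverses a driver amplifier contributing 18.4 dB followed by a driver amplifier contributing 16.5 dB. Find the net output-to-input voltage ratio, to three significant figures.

55.6

Net gain = 18.4 + 16.5 = 34.9 dB.
Voltage ratio = 10^(34.9/20) = 55.6.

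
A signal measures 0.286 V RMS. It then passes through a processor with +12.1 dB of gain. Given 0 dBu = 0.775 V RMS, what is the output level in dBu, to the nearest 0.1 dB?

Input level: 20·log₁₀(0.286/0.775) = -8.66 dBu.
Output: -8.66 + 12.1 = +3.4 dBu.

+3.4 dBu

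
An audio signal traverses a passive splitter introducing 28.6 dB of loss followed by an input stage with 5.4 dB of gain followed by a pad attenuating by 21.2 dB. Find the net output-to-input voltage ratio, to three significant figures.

Net gain = (−28.6) + 5.4 + (−21.2) = -44.4 dB.
Voltage ratio = 10^(-44.4/20) = 0.00603.

0.00603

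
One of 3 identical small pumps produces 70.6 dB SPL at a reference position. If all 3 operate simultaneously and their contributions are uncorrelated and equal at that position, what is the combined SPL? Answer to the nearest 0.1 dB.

75.4 dB SPL

3 equal incoherent sources raise the level by 10·log₁₀(3) = 4.77 dB.
L_total = 70.6 + 4.77 = 75.4 dB SPL.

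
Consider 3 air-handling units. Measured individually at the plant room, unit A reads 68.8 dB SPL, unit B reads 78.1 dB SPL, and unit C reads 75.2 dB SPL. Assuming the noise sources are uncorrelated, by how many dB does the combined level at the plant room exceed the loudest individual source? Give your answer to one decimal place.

Uncorrelated sources add in intensity (power), not in dB.
L_total = 10·log₁₀(10^(68.8/10) + 10^(78.1/10) + 10^(75.2/10)) = 80.22 dB SPL.
Excess over the loudest (78.1 dB): 80.22 − 78.1 = 2.1 dB.

2.1 dB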